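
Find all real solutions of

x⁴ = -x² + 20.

x = -2 or x = 2

Let u = x². The equation becomes u² + u - 20 = 0.
Factor: (u + 5)(u - 4) = 0, so u = -5 or u = 4.
x² = -5 < 0 has no real solution.
x² = 4 gives x = ±2.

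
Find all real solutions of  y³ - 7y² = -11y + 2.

y = 0.2087 or y = 2 or y = 4.7913

Rearrange: y³ - 7y² + 11y - 2 = 0.
Possible rational roots are divisors of -2. Testing y = 2 gives 0, so (y - 2) is a factor.
Divide: y³ - 7y² + 11y - 2 = (y - 2)(y² - 5y + 1).
Apply the quadratic formula to y² - 5y + 1 = 0: y = (5 ± √21)/2, i.e. y ≈ 4.7913 or y ≈ 0.2087.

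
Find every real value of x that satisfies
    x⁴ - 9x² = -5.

x = -2.8992 or x = -0.7713 or x = 0.7713 or x = 2.8992

Let u = x². The equation becomes u² - 9u + 5 = 0.
By the quadratic formula, u = √(61)/2 + 9/2 or u = 9/2 - √(61)/2.
x² = √(61)/2 + 9/2 gives x = ±√(√(61)/2 + 9/2) ≈ ±2.8992.
x² = 9/2 - √(61)/2 gives x = ±√(9/2 - √(61)/2) ≈ ±0.7713.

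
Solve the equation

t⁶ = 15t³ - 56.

t = 1.9129 or t = 2

Let u = t³. The equation becomes u² - 15u + 56 = 0.
Factor: (u - 7)(u - 8) = 0, so u = 7 or u = 8.
t³ = 7 gives t = ∛(7) ≈ 1.9129.
t³ = 8 gives t = 2.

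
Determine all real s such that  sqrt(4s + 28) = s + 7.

s = -7 or s = -3

Square both sides: 4s + 28 = (s + 7)^2.
Expand and rearrange: s^2 + 10s + 21 = 0.
Solving gives s = -3 or s = -7.
Check each candidate in the original equation:
  s = -3: sqrt(16) = 4, while s + 7 = 4 — valid.
  s = -7: sqrt(0) = 0, while s + 7 = 0 — valid.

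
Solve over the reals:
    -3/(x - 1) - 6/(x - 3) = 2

Multiply both sides by (x - 1)(x - 3):
-3(x - 3) - 6(x - 1) = 2(x - 1)(x - 3).
Expand and collect terms: 2x² + x - 9 = 0.
By the quadratic formula, x = (-1 ± √73) / 4, so x ≈ 1.886 or x ≈ -2.386.
Neither value makes a denominator zero (x ≠ 1, x ≠ 3), so both are valid.

x = -2.386 or x = 1.886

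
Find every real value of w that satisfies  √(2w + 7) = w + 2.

Square both sides: 2w + 7 = (w + 2)².
Expand and rearrange: w² + 2w - 3 = 0.
Solving gives w = 1 or w = -3.
Check each candidate in the original equation:
  w = 1: √(9) = 3, while w + 2 = 3 — valid.
  w = -3: √(1) = 1, while w + 2 = -1 — extraneous.

w = 1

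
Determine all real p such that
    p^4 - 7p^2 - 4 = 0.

Let u = p^2. The equation becomes u^2 - 7u - 4 = 0.
By the quadratic formula, u = 7/2 + sqrt(65)/2 or u = 7/2 - sqrt(65)/2.
p^2 = 7/2 + sqrt(65)/2 gives p = +/-sqrt(7/2 + sqrt(65)/2) ~= +/-2.7443.
p^2 = 7/2 - sqrt(65)/2 < 0 has no real solution.

p = -2.7443 or p = 2.7443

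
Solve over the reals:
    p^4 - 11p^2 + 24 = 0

p = -2.8284 or p = -1.7321 or p = 1.7321 or p = 2.8284

Let u = p^2. The equation becomes u^2 - 11u + 24 = 0.
Factor: (u - 3)(u - 8) = 0, so u = 3 or u = 8.
p^2 = 3 gives p = +/-sqrt(3) ~= +/-1.7321.
p^2 = 8 gives p = +/-2*sqrt(2) ~= +/-2.8284.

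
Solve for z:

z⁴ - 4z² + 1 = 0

z = -1.9319 or z = -0.5176 or z = 0.5176 or z = 1.9319

Let u = z². The equation becomes u² - 4u + 1 = 0.
By the quadratic formula, u = √(3) + 2 or u = 2 - √(3).
z² = √(3) + 2 gives z = ±√(√(3) + 2) ≈ ±1.9319.
z² = 2 - √(3) gives z = ±√(2 - √(3)) ≈ ±0.5176.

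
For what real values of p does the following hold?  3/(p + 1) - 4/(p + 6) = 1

p = -8.899 or p = 0.899

Multiply both sides by (p + 1)(p + 6):
3(p + 6) - 4(p + 1) = (p + 1)(p + 6).
Expand and collect terms: p² + 8p - 8 = 0.
By the quadratic formula, p = (-8 ± √96) / 2, so p ≈ 0.899 or p ≈ -8.899.
Neither value makes a denominator zero (p ≠ -1, p ≠ -6), so both are valid.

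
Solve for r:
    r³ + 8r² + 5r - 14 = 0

r = -7 or r = -2 or r = 1

Possible rational roots are divisors of -14. Testing r = -2 gives 0, so (r + 2) is a factor.
Divide: r³ + 8r² + 5r - 14 = (r + 2)(r² + 6r - 7).
Factor the quadratic: r = 1 or r = -7.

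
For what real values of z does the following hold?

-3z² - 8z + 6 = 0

z = -3.277 or z = 0.6103

Discriminant: (-8)² − 4·(-3)·6 = 136.
Quadratic formula: z = (8 ± √136) / (-6).
So z = -√(34)/3 - 4/3 ≈ -3.277 or z = -4/3 + √(34)/3 ≈ 0.6103.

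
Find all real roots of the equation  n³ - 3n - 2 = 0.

Possible rational roots are divisors of -2. Testing n = 2 gives 0, so (n - 2) is a factor.
Divide: n³ - 3n - 2 = (n - 2)(n² + 2n + 1).
The quadratic has the repeated root n = -1.

n = -1 or n = 2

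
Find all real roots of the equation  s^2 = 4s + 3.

s = -0.6458 or s = 4.6458

Rearrange to standard form: s^2 - 4s - 3 = 0.
Discriminant: (-4)^2 - 4*1*(-3) = 28.
Quadratic formula: s = (4 +/- sqrt(28)) / 2.
So s = 2 + sqrt(7) ~= 4.6458 or s = 2 - sqrt(7) ~= -0.6458.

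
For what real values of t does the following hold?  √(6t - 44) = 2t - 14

Square both sides: 6t - 44 = (2t - 14)².
Expand and rearrange: 4t² - 62t + 240 = 0.
Solving gives t = 8 or t = 7.5.
Check each candidate in the original equation:
  t = 8: √(4) = 2, while 2t - 14 = 2 — valid.
  t = 7.5: √(1) = 1, while 2t - 14 = 1 — valid.

t = 7.5 or t = 8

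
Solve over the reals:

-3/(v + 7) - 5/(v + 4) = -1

v = -6.1098 or v = 3.1098

Multiply both sides by (v + 7)(v + 4):
-3(v + 4) - 5(v + 7) = -(v + 7)(v + 4).
Expand and collect terms: -v² - 3v + 19 = 0.
By the quadratic formula, v = (3 ± √85) / -2, so v ≈ -6.1098 or v ≈ 3.1098.
Neither value makes a denominator zero (v ≠ -7, v ≠ -4), so both are valid.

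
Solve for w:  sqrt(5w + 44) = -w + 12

w = 4

Square both sides: 5w + 44 = (-w + 12)^2.
Expand and rearrange: w^2 - 29w + 100 = 0.
Solving gives w = 25 or w = 4.
Check each candidate in the original equation:
  w = 25: sqrt(169) = 13, while -w + 12 = -13 — extraneous.
  w = 4: sqrt(64) = 8, while -w + 12 = 8 — valid.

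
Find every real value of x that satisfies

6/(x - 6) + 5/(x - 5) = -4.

x = 2.7053 or x = 5.5447

Multiply both sides by (x - 6)(x - 5):
6(x - 5) + 5(x - 6) = -4(x - 6)(x - 5).
Expand and collect terms: -4x^2 + 33x - 60 = 0.
By the quadratic formula, x = (-33 +/- sqrt(129)) / -8, so x ~= 2.7053 or x ~= 5.5447.
Neither value makes a denominator zero (x != 6, x != 5), so both are valid.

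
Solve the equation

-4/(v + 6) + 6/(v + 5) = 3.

Multiply both sides by (v + 6)(v + 5):
-4(v + 5) + 6(v + 6) = 3(v + 6)(v + 5).
Expand and collect terms: 3v² + 31v + 74 = 0.
By the quadratic formula, v = (-31 ± √73) / 6, so v ≈ -3.7427 or v ≈ -6.5907.
Neither value makes a denominator zero (v ≠ -6, v ≠ -5), so both are valid.

v = -6.5907 or v = -3.7427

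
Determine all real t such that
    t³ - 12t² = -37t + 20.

t = 0.6834 or t = 4 or t = 7.3166

Rearrange: t³ - 12t² + 37t - 20 = 0.
Possible rational roots are divisors of -20. Testing t = 4 gives 0, so (t - 4) is a factor.
Divide: t³ - 12t² + 37t - 20 = (t - 4)(t² - 8t + 5).
Apply the quadratic formula to t² - 8t + 5 = 0: t = (8 ± √44)/2, i.e. t ≈ 7.3166 or t ≈ 0.6834.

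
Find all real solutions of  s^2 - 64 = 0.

Factor: (s + 8)(s - 8) = 0.
So s = -8 or s = 8.

s = -8 or s = 8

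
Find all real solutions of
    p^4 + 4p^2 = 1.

p = -0.4859 or p = 0.4859

Let u = p^2. The equation becomes u^2 + 4u - 1 = 0.
By the quadratic formula, u = -2 + sqrt(5) or u = -sqrt(5) - 2.
p^2 = -2 + sqrt(5) gives p = +/-sqrt(-2 + sqrt(5)) ~= +/-0.4859.
p^2 = -sqrt(5) - 2 < 0 has no real solution.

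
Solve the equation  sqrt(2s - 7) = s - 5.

Square both sides: 2s - 7 = (s - 5)^2.
Expand and rearrange: s^2 - 12s + 32 = 0.
Solving gives s = 8 or s = 4.
Check each candidate in the original equation:
  s = 8: sqrt(9) = 3, while s - 5 = 3 — valid.
  s = 4: sqrt(1) = 1, while s - 5 = -1 — extraneous.

s = 8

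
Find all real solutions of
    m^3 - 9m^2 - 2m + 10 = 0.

Possible rational roots are divisors of 10. Testing m = 1 gives 0, so (m - 1) is a factor.
Divide: m^3 - 9m^2 - 2m + 10 = (m - 1)(m^2 - 8m - 10).
Apply the quadratic formula to m^2 - 8m - 10 = 0: m = (8 +/- sqrt(104))/2, i.e. m ~= 9.099 or m ~= -1.099.

m = -1.099 or m = 1 or m = 9.099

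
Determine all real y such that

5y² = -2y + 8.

y = -1.4806 or y = 1.0806

Rearrange to standard form: 5y² + 2y - 8 = 0.
Discriminant: (2)² − 4·5·(-8) = 164.
Quadratic formula: y = (-2 ± √164) / 10.
So y = -1/5 + √(41)/5 ≈ 1.0806 or y = -√(41)/5 - 1/5 ≈ -1.4806.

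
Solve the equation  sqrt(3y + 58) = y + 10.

Square both sides: 3y + 58 = (y + 10)^2.
Expand and rearrange: y^2 + 17y + 42 = 0.
Solving gives y = -3 or y = -14.
Check each candidate in the original equation:
  y = -3: sqrt(49) = 7, while y + 10 = 7 — valid.
  y = -14: sqrt(16) = 4, while y + 10 = -4 — extraneous.

y = -3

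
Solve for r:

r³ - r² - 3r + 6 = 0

Possible rational roots are divisors of 6. Testing r = -2 gives 0, so (r + 2) is a factor.
Divide: r³ - r² - 3r + 6 = (r + 2)(r² - 3r + 3).
The quadratic r² - 3r + 3 has discriminant -3 < 0, so no further real roots.

r = -2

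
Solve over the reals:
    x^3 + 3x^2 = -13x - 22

x = -2

Rearrange: x^3 + 3x^2 + 13x + 22 = 0.
Possible rational roots are divisors of 22. Testing x = -2 gives 0, so (x + 2) is a factor.
Divide: x^3 + 3x^2 + 13x + 22 = (x + 2)(x^2 + x + 11).
The quadratic x^2 + x + 11 has discriminant -43 < 0, so no further real roots.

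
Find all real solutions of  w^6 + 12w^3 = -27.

Let u = w^3. The equation becomes u^2 + 12u + 27 = 0.
Factor: (u + 9)(u + 3) = 0, so u = -9 or u = -3.
w^3 = -9 gives w = -(9)^(1/3) ~= -2.0801.
w^3 = -3 gives w = -(3)^(1/3) ~= -1.4422.

w = -2.0801 or w = -1.4422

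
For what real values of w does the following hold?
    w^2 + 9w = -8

Bring every term to one side: w^2 + 9w + 8 = 0.
Factor: (w + 8)(w + 1) = 0.
So w = -8 or w = -1.

w = -8 or w = -1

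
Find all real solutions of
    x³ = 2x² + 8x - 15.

x = -2.7913 or x = 1.7913 or x = 3

Rearrange: x³ - 2x² - 8x + 15 = 0.
Possible rational roots are divisors of 15. Testing x = 3 gives 0, so (x - 3) is a factor.
Divide: x³ - 2x² - 8x + 15 = (x - 3)(x² + x - 5).
Apply the quadratic formula to x² + x - 5 = 0: x = (-1 ± √21)/2, i.e. x ≈ 1.7913 or x ≈ -2.7913.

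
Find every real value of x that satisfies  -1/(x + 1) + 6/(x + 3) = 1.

Multiply both sides by (x + 1)(x + 3):
-(x + 3) + 6(x + 1) = (x + 1)(x + 3).
Expand and collect terms: x^2 - x = 0.
Factor or apply the quadratic formula: x = 1 or x = 0.
Neither value makes a denominator zero (x != -1, x != -3), so both are valid.

x = 0 or x = 1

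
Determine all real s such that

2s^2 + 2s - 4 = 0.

Factor: 2(s + 2)(s - 1) = 0.
So s = -2 or s = 1.

s = -2 or s = 1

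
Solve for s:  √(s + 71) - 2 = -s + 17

s = 10

Isolate the radical: √(s + 71) = -s + 19.
Square both sides: s + 71 = (-s + 19)².
Expand and rearrange: s² - 39s + 290 = 0.
Solving gives s = 29 or s = 10.
Check each candidate in the original equation:
  s = 29: √(100) = 10, while -s + 19 = -10 — extraneous.
  s = 10: √(81) = 9, while -s + 19 = 9 — valid.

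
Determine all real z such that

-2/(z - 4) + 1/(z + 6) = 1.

z = -4.7016 or z = 1.7016

Multiply both sides by (z - 4)(z + 6):
-2(z + 6) + (z - 4) = (z - 4)(z + 6).
Expand and collect terms: z^2 + 3z - 8 = 0.
By the quadratic formula, z = (-3 +/- sqrt(41)) / 2, so z ~= 1.7016 or z ~= -4.7016.
Neither value makes a denominator zero (z != 4, z != -6), so both are valid.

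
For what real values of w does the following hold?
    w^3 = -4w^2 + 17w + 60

Rearrange: w^3 + 4w^2 - 17w - 60 = 0.
Possible rational roots are divisors of -60. Testing w = -5 gives 0, so (w + 5) is a factor.
Divide: w^3 + 4w^2 - 17w - 60 = (w + 5)(w^2 - w - 12).
Factor the quadratic: w = 4 or w = -3.

w = -5 or w = -3 or w = 4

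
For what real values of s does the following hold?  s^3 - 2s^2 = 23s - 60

Rearrange: s^3 - 2s^2 - 23s + 60 = 0.
Possible rational roots are divisors of 60. Testing s = -5 gives 0, so (s + 5) is a factor.
Divide: s^3 - 2s^2 - 23s + 60 = (s + 5)(s^2 - 7s + 12).
Factor the quadratic: s = 4 or s = 3.

s = -5 or s = 3 or s = 4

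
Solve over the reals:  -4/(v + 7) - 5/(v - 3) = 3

v = -8.558 or v = 1.558

Multiply both sides by (v + 7)(v - 3):
-4(v - 3) - 5(v + 7) = 3(v + 7)(v - 3).
Expand and collect terms: 3v² + 21v - 40 = 0.
By the quadratic formula, v = (-21 ± √921) / 6, so v ≈ 1.558 or v ≈ -8.558.
Neither value makes a denominator zero (v ≠ -7, v ≠ 3), so both are valid.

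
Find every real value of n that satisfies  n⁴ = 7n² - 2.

Let u = n². The equation becomes u² - 7u + 2 = 0.
By the quadratic formula, u = √(41)/2 + 7/2 or u = 7/2 - √(41)/2.
n² = √(41)/2 + 7/2 gives n = ±√(√(41)/2 + 7/2) ≈ ±2.5887.
n² = 7/2 - √(41)/2 gives n = ±√(7/2 - √(41)/2) ≈ ±0.5463.

n = -2.5887 or n = -0.5463 or n = 0.5463 or n = 2.5887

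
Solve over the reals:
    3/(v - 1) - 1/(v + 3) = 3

v = -3.2701 or v = 1.9367

Multiply both sides by (v - 1)(v + 3):
3(v + 3) - (v - 1) = 3(v - 1)(v + 3).
Expand and collect terms: 3v^2 + 4v - 19 = 0.
By the quadratic formula, v = (-4 +/- sqrt(244)) / 6, so v ~= 1.9367 or v ~= -3.2701.
Neither value makes a denominator zero (v != 1, v != -3), so both are valid.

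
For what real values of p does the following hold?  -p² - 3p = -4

Bring every term to one side: -p² - 3p + 4 = 0.
Factor: -1(p - 1)(p + 4) = 0.
So p = 1 or p = -4.

p = -4 or p = 1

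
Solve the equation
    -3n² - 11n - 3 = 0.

Discriminant: (-11)² − 4·(-3)·(-3) = 85.
Quadratic formula: n = (11 ± √85) / (-6).
So n = -11/6 - √(85)/6 ≈ -3.3699 or n = -11/6 + √(85)/6 ≈ -0.2967.

n = -3.3699 or n = -0.2967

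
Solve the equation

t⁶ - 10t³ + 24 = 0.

t = 1.5874 or t = 1.8171

Let u = t³. The equation becomes u² - 10u + 24 = 0.
Factor: (u - 6)(u - 4) = 0, so u = 6 or u = 4.
t³ = 6 gives t = ∛(6) ≈ 1.8171.
t³ = 4 gives t = ∛(4) ≈ 1.5874.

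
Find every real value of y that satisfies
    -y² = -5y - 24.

y = -3 or y = 8

Bring every term to one side: -y² + 5y + 24 = 0.
Factor: -1(y - 8)(y + 3) = 0.
So y = 8 or y = -3.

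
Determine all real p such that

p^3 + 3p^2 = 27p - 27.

p = -7.2426 or p = 1.2426 or p = 3

Rearrange: p^3 + 3p^2 - 27p + 27 = 0.
Possible rational roots are divisors of 27. Testing p = 3 gives 0, so (p - 3) is a factor.
Divide: p^3 + 3p^2 - 27p + 27 = (p - 3)(p^2 + 6p - 9).
Apply the quadratic formula to p^2 + 6p - 9 = 0: p = (-6 +/- sqrt(72))/2, i.e. p ~= 1.2426 or p ~= -7.2426.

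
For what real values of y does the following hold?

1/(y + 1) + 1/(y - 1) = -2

y = -1.618 or y = 0.618

Multiply both sides by (y + 1)(y - 1):
(y - 1) + (y + 1) = -2(y + 1)(y - 1).
Expand and collect terms: -2y^2 - 2y + 2 = 0.
By the quadratic formula, y = (2 +/- sqrt(20)) / -4, so y ~= -1.618 or y ~= 0.618.
Neither value makes a denominator zero (y != -1, y != 1), so both are valid.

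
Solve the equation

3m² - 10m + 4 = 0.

Discriminant: (-10)² − 4·3·4 = 52.
Quadratic formula: m = (10 ± √52) / 6.
So m = √(13)/3 + 5/3 ≈ 2.8685 or m = 5/3 - √(13)/3 ≈ 0.4648.

m = 0.4648 or m = 2.8685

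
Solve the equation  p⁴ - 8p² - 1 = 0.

p = -2.8501 or p = 2.8501

Let u = p². The equation becomes u² - 8u - 1 = 0.
By the quadratic formula, u = 4 + √(17) or u = 4 - √(17).
p² = 4 + √(17) gives p = ±√(4 + √(17)) ≈ ±2.8501.
p² = 4 - √(17) < 0 has no real solution.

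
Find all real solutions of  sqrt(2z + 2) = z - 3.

Square both sides: 2z + 2 = (z - 3)^2.
Expand and rearrange: z^2 - 8z + 7 = 0.
Solving gives z = 7 or z = 1.
Check each candidate in the original equation:
  z = 7: sqrt(16) = 4, while z - 3 = 4 — valid.
  z = 1: sqrt(4) = 2, while z - 3 = -2 — extraneous.

z = 7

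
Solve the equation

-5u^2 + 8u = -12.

Rearrange to standard form: -5u^2 + 8u + 12 = 0.
Discriminant: (8)^2 - 4*(-5)*12 = 304.
Quadratic formula: u = (-8 +/- sqrt(304)) / (-10).
So u = 4/5 - 2*sqrt(19)/5 ~= -0.9436 or u = 4/5 + 2*sqrt(19)/5 ~= 2.5436.

u = -0.9436 or u = 2.5436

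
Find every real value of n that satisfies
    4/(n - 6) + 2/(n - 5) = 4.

Multiply both sides by (n - 6)(n - 5):
4(n - 5) + 2(n - 6) = 4(n - 6)(n - 5).
Expand and collect terms: 4n^2 - 50n + 152 = 0.
By the quadratic formula, n = (50 +/- sqrt(68)) / 8, so n ~= 7.2808 or n ~= 5.2192.
Neither value makes a denominator zero (n != 6, n != 5), so both are valid.

n = 5.2192 or n = 7.2808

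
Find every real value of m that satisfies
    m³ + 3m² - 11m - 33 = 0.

Possible rational roots are divisors of -33. Testing m = -3 gives 0, so (m + 3) is a factor.
Divide: m³ + 3m² - 11m - 33 = (m + 3)(m² - 11).
Apply the quadratic formula to m² - 11 = 0: m = (0 ± √44)/2, i.e. m ≈ 3.3166 or m ≈ -3.3166.

m = -3.3166 or m = -3 or m = 3.3166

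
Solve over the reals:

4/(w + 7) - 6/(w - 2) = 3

Multiply both sides by (w + 7)(w - 2):
4(w - 2) - 6(w + 7) = 3(w + 7)(w - 2).
Expand and collect terms: 3w² + 17w + 8 = 0.
By the quadratic formula, w = (-17 ± √193) / 6, so w ≈ -0.5179 or w ≈ -5.1487.
Neither value makes a denominator zero (w ≠ -7, w ≠ 2), so both are valid.

w = -5.1487 or w = -0.5179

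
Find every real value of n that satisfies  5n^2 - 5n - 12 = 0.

Discriminant: (-5)^2 - 4*5*(-12) = 265.
Quadratic formula: n = (5 +/- sqrt(265)) / 10.
So n = 1/2 + sqrt(265)/10 ~= 2.1279 or n = 1/2 - sqrt(265)/10 ~= -1.1279.

n = -1.1279 or n = 2.1279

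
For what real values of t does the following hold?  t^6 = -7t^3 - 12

t = -1.5874 or t = -1.4422

Let u = t^3. The equation becomes u^2 + 7u + 12 = 0.
Factor: (u + 4)(u + 3) = 0, so u = -4 or u = -3.
t^3 = -4 gives t = -(4)^(1/3) ~= -1.5874.
t^3 = -3 gives t = -(3)^(1/3) ~= -1.4422.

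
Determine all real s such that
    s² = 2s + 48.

s = -6 or s = 8

Bring every term to one side: s² - 2s - 48 = 0.
Factor: (s + 6)(s - 8) = 0.
So s = -6 or s = 8.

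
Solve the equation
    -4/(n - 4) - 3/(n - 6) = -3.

Multiply both sides by (n - 4)(n - 6):
-4(n - 6) - 3(n - 4) = -3(n - 4)(n - 6).
Expand and collect terms: -3n² + 37n - 108 = 0.
By the quadratic formula, n = (-37 ± √73) / -6, so n ≈ 4.7427 or n ≈ 7.5907.
Neither value makes a denominator zero (n ≠ 4, n ≠ 6), so both are valid.

n = 4.7427 or n = 7.5907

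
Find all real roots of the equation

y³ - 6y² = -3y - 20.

Rearrange: y³ - 6y² + 3y + 20 = 0.
Possible rational roots are divisors of 20. Testing y = 4 gives 0, so (y - 4) is a factor.
Divide: y³ - 6y² + 3y + 20 = (y - 4)(y² - 2y - 5).
Apply the quadratic formula to y² - 2y - 5 = 0: y = (2 ± √24)/2, i.e. y ≈ 3.4495 or y ≈ -1.4495.

y = -1.4495 or y = 3.4495 or y = 4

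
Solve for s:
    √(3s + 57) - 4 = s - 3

Isolate the radical: √(3s + 57) = s + 1.
Square both sides: 3s + 57 = (s + 1)².
Expand and rearrange: s² - s - 56 = 0.
Solving gives s = 8 or s = -7.
Check each candidate in the original equation:
  s = 8: √(81) = 9, while s + 1 = 9 — valid.
  s = -7: √(36) = 6, while s + 1 = -6 — extraneous.

s = 8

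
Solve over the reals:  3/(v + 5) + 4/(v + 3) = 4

Multiply both sides by (v + 5)(v + 3):
3(v + 3) + 4(v + 5) = 4(v + 5)(v + 3).
Expand and collect terms: 4v^2 + 25v + 31 = 0.
By the quadratic formula, v = (-25 +/- sqrt(129)) / 8, so v ~= -1.7053 or v ~= -4.5447.
Neither value makes a denominator zero (v != -5, v != -3), so both are valid.

v = -4.5447 or v = -1.7053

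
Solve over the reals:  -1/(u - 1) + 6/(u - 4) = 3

Multiply both sides by (u - 1)(u - 4):
-(u - 4) + 6(u - 1) = 3(u - 1)(u - 4).
Expand and collect terms: 3u² - 20u + 14 = 0.
By the quadratic formula, u = (20 ± √232) / 6, so u ≈ 5.8719 or u ≈ 0.7947.
Neither value makes a denominator zero (u ≠ 1, u ≠ 4), so both are valid.

u = 0.7947 or u = 5.8719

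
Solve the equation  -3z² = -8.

Rearrange to standard form: -3z² + 8 = 0.
Discriminant: (0)² − 4·(-3)·8 = 96.
Quadratic formula: z = (0 ± √96) / (-6).
So z = -2·√(6)/3 ≈ -1.633 or z = 2·√(6)/3 ≈ 1.633.

z = -1.633 or z = 1.633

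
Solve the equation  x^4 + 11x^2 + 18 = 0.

Let u = x^2. The equation becomes u^2 + 11u + 18 = 0.
Factor: (u + 2)(u + 9) = 0, so u = -2 or u = -9.
x^2 = -2 < 0 has no real solution.
x^2 = -9 < 0 has no real solution.

No real solutions.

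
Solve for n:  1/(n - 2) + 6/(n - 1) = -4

n = -0.6559 or n = 1.9059

Multiply both sides by (n - 2)(n - 1):
(n - 1) + 6(n - 2) = -4(n - 2)(n - 1).
Expand and collect terms: -4n² + 5n + 5 = 0.
By the quadratic formula, n = (-5 ± √105) / -8, so n ≈ -0.6559 or n ≈ 1.9059.
Neither value makes a denominator zero (n ≠ 2, n ≠ 1), so both are valid.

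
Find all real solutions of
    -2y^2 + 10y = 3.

Rearrange to standard form: -2y^2 + 10y - 3 = 0.
Discriminant: (10)^2 - 4*(-2)*(-3) = 76.
Quadratic formula: y = (-10 +/- sqrt(76)) / (-4).
So y = 5/2 - sqrt(19)/2 ~= 0.3206 or y = sqrt(19)/2 + 5/2 ~= 4.6794.

y = 0.3206 or y = 4.6794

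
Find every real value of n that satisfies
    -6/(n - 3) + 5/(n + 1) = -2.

n = -2.631 or n = 5.131

Multiply both sides by (n - 3)(n + 1):
-6(n + 1) + 5(n - 3) = -2(n - 3)(n + 1).
Expand and collect terms: -2n^2 + 5n + 27 = 0.
By the quadratic formula, n = (-5 +/- sqrt(241)) / -4, so n ~= -2.631 or n ~= 5.131.
Neither value makes a denominator zero (n != 3, n != -1), so both are valid.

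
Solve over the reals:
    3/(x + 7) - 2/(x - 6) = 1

x = -3.1623 or x = 3.1623

Multiply both sides by (x + 7)(x - 6):
3(x - 6) - 2(x + 7) = (x + 7)(x - 6).
Expand and collect terms: x^2 - 10 = 0.
By the quadratic formula, x = (0 +/- sqrt(40)) / 2, so x ~= 3.1623 or x ~= -3.1623.
Neither value makes a denominator zero (x != -7, x != 6), so both are valid.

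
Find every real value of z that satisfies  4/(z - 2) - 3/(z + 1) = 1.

z = -2.6056 or z = 4.6056

Multiply both sides by (z - 2)(z + 1):
4(z + 1) - 3(z - 2) = (z - 2)(z + 1).
Expand and collect terms: z² - 2z - 12 = 0.
By the quadratic formula, z = (2 ± √52) / 2, so z ≈ 4.6056 or z ≈ -2.6056.
Neither value makes a denominator zero (z ≠ 2, z ≠ -1), so both are valid.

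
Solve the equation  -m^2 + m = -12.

m = -3 or m = 4

Bring every term to one side: -m^2 + m + 12 = 0.
Factor: -1(m - 4)(m + 3) = 0.
So m = 4 or m = -3.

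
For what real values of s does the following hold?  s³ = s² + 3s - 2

s = -1.618 or s = 0.618 or s = 2

Rearrange: s³ - s² - 3s + 2 = 0.
Possible rational roots are divisors of 2. Testing s = 2 gives 0, so (s - 2) is a factor.
Divide: s³ - s² - 3s + 2 = (s - 2)(s² + s - 1).
Apply the quadratic formula to s² + s - 1 = 0: s = (-1 ± √5)/2, i.e. s ≈ 0.618 or s ≈ -1.618.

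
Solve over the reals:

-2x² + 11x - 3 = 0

x = 0.2878 or x = 5.2122

Discriminant: (11)² − 4·(-2)·(-3) = 97.
Quadratic formula: x = (-11 ± √97) / (-4).
So x = 11/4 - √(97)/4 ≈ 0.2878 or x = √(97)/4 + 11/4 ≈ 5.2122.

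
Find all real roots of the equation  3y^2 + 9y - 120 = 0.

y = -8 or y = 5

Factor: 3(y + 8)(y - 5) = 0.
So y = -8 or y = 5.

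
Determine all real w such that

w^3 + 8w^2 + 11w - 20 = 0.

w = -5 or w = -4 or w = 1

Possible rational roots are divisors of -20. Testing w = -5 gives 0, so (w + 5) is a factor.
Divide: w^3 + 8w^2 + 11w - 20 = (w + 5)(w^2 + 3w - 4).
Factor the quadratic: w = 1 or w = -4.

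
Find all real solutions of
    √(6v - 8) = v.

Square both sides: 6v - 8 = (v)².
Expand and rearrange: v² - 6v + 8 = 0.
Solving gives v = 4 or v = 2.
Check each candidate in the original equation:
  v = 4: √(16) = 4, while v = 4 — valid.
  v = 2: √(4) = 2, while v = 2 — valid.

v = 2 or v = 4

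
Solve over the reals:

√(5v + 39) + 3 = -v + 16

v = 5

Isolate the radical: √(5v + 39) = -v + 13.
Square both sides: 5v + 39 = (-v + 13)².
Expand and rearrange: v² - 31v + 130 = 0.
Solving gives v = 26 or v = 5.
Check each candidate in the original equation:
  v = 26: √(169) = 13, while -v + 13 = -13 — extraneous.
  v = 5: √(64) = 8, while -v + 13 = 8 — valid.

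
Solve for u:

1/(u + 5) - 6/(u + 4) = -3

u = -5.1196 or u = -2.2137

Multiply both sides by (u + 5)(u + 4):
(u + 4) - 6(u + 5) = -3(u + 5)(u + 4).
Expand and collect terms: -3u² - 22u - 34 = 0.
By the quadratic formula, u = (22 ± √76) / -6, so u ≈ -5.1196 or u ≈ -2.2137.
Neither value makes a denominator zero (u ≠ -5, u ≠ -4), so both are valid.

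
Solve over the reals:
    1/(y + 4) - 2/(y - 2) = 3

Multiply both sides by (y + 4)(y - 2):
(y - 2) - 2(y + 4) = 3(y + 4)(y - 2).
Expand and collect terms: 3y² + 7y - 14 = 0.
By the quadratic formula, y = (-7 ± √217) / 6, so y ≈ 1.2885 or y ≈ -3.6218.
Neither value makes a denominator zero (y ≠ -4, y ≠ 2), so both are valid.

y = -3.6218 or y = 1.2885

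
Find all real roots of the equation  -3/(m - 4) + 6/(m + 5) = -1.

Multiply both sides by (m - 4)(m + 5):
-3(m + 5) + 6(m - 4) = -(m - 4)(m + 5).
Expand and collect terms: -m² - 4m + 59 = 0.
By the quadratic formula, m = (4 ± √252) / -2, so m ≈ -9.9373 or m ≈ 5.9373.
Neither value makes a denominator zero (m ≠ 4, m ≠ -5), so both are valid.

m = -9.9373 or m = 5.9373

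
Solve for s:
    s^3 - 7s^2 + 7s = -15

Rearrange: s^3 - 7s^2 + 7s + 15 = 0.
Possible rational roots are divisors of 15. Testing s = 3 gives 0, so (s - 3) is a factor.
Divide: s^3 - 7s^2 + 7s + 15 = (s - 3)(s^2 - 4s - 5).
Factor the quadratic: s = 5 or s = -1.

s = -1 or s = 3 or s = 5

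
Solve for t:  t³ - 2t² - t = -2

t = -1 or t = 1 or t = 2

Rearrange: t³ - 2t² - t + 2 = 0.
Possible rational roots are divisors of 2. Testing t = -1 gives 0, so (t + 1) is a factor.
Divide: t³ - 2t² - t + 2 = (t + 1)(t² - 3t + 2).
Factor the quadratic: t = 2 or t = 1.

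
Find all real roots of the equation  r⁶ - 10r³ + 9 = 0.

Let u = r³. The equation becomes u² - 10u + 9 = 0.
Factor: (u - 1)(u - 9) = 0, so u = 1 or u = 9.
r³ = 1 gives r = 1.
r³ = 9 gives r = ∛(9) ≈ 2.0801.

r = 1 or r = 2.0801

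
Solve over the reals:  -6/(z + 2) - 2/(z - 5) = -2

Multiply both sides by (z + 2)(z - 5):
-6(z - 5) - 2(z + 2) = -2(z + 2)(z - 5).
Expand and collect terms: -2z^2 + 14z - 6 = 0.
By the quadratic formula, z = (-14 +/- sqrt(148)) / -4, so z ~= 0.4586 or z ~= 6.5414.
Neither value makes a denominator zero (z != -2, z != 5), so both are valid.

z = 0.4586 or z = 6.5414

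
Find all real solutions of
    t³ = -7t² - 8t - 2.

Rearrange: t³ + 7t² + 8t + 2 = 0.
Possible rational roots are divisors of 2. Testing t = -1 gives 0, so (t + 1) is a factor.
Divide: t³ + 7t² + 8t + 2 = (t + 1)(t² + 6t + 2).
Apply the quadratic formula to t² + 6t + 2 = 0: t = (-6 ± √28)/2, i.e. t ≈ -0.3542 or t ≈ -5.6458.

t = -5.6458 or t = -1 or t = -0.3542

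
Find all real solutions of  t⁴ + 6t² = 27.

t = -1.7321 or t = 1.7321

Let u = t². The equation becomes u² + 6u - 27 = 0.
Factor: (u + 9)(u - 3) = 0, so u = -9 or u = 3.
t² = -9 < 0 has no real solution.
t² = 3 gives t = ±√(3) ≈ ±1.7321.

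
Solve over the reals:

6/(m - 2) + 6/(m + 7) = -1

m = -16 or m = -1

Multiply both sides by (m - 2)(m + 7):
6(m + 7) + 6(m - 2) = -(m - 2)(m + 7).
Expand and collect terms: -m² - 17m - 16 = 0.
Factor or apply the quadratic formula: m = -16 or m = -1.
Neither value makes a denominator zero (m ≠ 2, m ≠ -7), so both are valid.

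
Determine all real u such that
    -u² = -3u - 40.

u = -5 or u = 8

Bring every term to one side: -u² + 3u + 40 = 0.
Factor: -1(u + 5)(u - 8) = 0.
So u = -5 or u = 8.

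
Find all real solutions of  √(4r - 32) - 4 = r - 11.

r = 9

Isolate the radical: √(4r - 32) = r - 7.
Square both sides: 4r - 32 = (r - 7)².
Expand and rearrange: r² - 18r + 81 = 0.
This gives the repeated root r = 9.
Check in the original equation:
  r = 9: √(4) = 2, while r - 7 = 2 — valid.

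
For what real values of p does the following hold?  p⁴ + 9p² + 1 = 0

No real solutions.

Let u = p². The equation becomes u² + 9u + 1 = 0.
By the quadratic formula, u = -9/2 + √(77)/2 or u = -9/2 - √(77)/2.
p² = -9/2 + √(77)/2 < 0 has no real solution.
p² = -9/2 - √(77)/2 < 0 has no real solution.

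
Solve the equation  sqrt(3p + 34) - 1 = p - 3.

p = 10

Isolate the radical: sqrt(3p + 34) = p - 2.
Square both sides: 3p + 34 = (p - 2)^2.
Expand and rearrange: p^2 - 7p - 30 = 0.
Solving gives p = 10 or p = -3.
Check each candidate in the original equation:
  p = 10: sqrt(64) = 8, while p - 2 = 8 — valid.
  p = -3: sqrt(25) = 5, while p - 2 = -5 — extraneous.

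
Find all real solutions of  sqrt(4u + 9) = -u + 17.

Square both sides: 4u + 9 = (-u + 17)^2.
Expand and rearrange: u^2 - 38u + 280 = 0.
Solving gives u = 28 or u = 10.
Check each candidate in the original equation:
  u = 28: sqrt(121) = 11, while -u + 17 = -11 — extraneous.
  u = 10: sqrt(49) = 7, while -u + 17 = 7 — valid.

u = 10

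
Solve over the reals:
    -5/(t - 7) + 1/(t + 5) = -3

Multiply both sides by (t - 7)(t + 5):
-5(t + 5) + (t - 7) = -3(t - 7)(t + 5).
Expand and collect terms: -3t² + 10t + 137 = 0.
By the quadratic formula, t = (-10 ± √1744) / -6, so t ≈ -5.2935 or t ≈ 8.6269.
Neither value makes a denominator zero (t ≠ 7, t ≠ -5), so both are valid.

t = -5.2935 or t = 8.6269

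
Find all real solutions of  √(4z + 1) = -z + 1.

z = 0

Square both sides: 4z + 1 = (-z + 1)².
Expand and rearrange: z² - 6z = 0.
Solving gives z = 6 or z = 0.
Check each candidate in the original equation:
  z = 6: √(25) = 5, while -z + 1 = -5 — extraneous.
  z = 0: √(1) = 1, while -z + 1 = 1 — valid.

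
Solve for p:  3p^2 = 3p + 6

p = -1 or p = 2

Bring every term to one side: 3p^2 - 3p - 6 = 0.
Factor: 3(p - 2)(p + 1) = 0.
So p = 2 or p = -1.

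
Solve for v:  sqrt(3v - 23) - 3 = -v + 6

v = 8

Isolate the radical: sqrt(3v - 23) = -v + 9.
Square both sides: 3v - 23 = (-v + 9)^2.
Expand and rearrange: v^2 - 21v + 104 = 0.
Solving gives v = 13 or v = 8.
Check each candidate in the original equation:
  v = 13: sqrt(16) = 4, while -v + 9 = -4 — extraneous.
  v = 8: sqrt(1) = 1, while -v + 9 = 1 — valid.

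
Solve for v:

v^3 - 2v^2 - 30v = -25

Rearrange: v^3 - 2v^2 - 30v + 25 = 0.
Possible rational roots are divisors of 25. Testing v = -5 gives 0, so (v + 5) is a factor.
Divide: v^3 - 2v^2 - 30v + 25 = (v + 5)(v^2 - 7v + 5).
Apply the quadratic formula to v^2 - 7v + 5 = 0: v = (7 +/- sqrt(29))/2, i.e. v ~= 6.1926 or v ~= 0.8074.

v = -5 or v = 0.8074 or v = 6.1926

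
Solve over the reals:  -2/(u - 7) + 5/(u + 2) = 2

u = 1 or u = 5.5

Multiply both sides by (u - 7)(u + 2):
-2(u + 2) + 5(u - 7) = 2(u - 7)(u + 2).
Expand and collect terms: 2u² - 13u + 11 = 0.
Factor or apply the quadratic formula: u = 5.5 or u = 1.
Neither value makes a denominator zero (u ≠ 7, u ≠ -2), so both are valid.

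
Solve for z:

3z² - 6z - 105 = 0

z = -5 or z = 7

Factor: 3(z + 5)(z - 7) = 0.
So z = -5 or z = 7.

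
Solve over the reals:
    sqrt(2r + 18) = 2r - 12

r = 9

Square both sides: 2r + 18 = (2r - 12)^2.
Expand and rearrange: 4r^2 - 50r + 126 = 0.
Solving gives r = 9 or r = 3.5.
Check each candidate in the original equation:
  r = 9: sqrt(36) = 6, while 2r - 12 = 6 — valid.
  r = 3.5: sqrt(25) = 5, while 2r - 12 = -5 — extraneous.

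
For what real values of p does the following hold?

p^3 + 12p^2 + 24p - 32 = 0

p = -8.899 or p = -4 or p = 0.899

Possible rational roots are divisors of -32. Testing p = -4 gives 0, so (p + 4) is a factor.
Divide: p^3 + 12p^2 + 24p - 32 = (p + 4)(p^2 + 8p - 8).
Apply the quadratic formula to p^2 + 8p - 8 = 0: p = (-8 +/- sqrt(96))/2, i.e. p ~= 0.899 or p ~= -8.899.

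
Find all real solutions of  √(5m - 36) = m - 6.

Square both sides: 5m - 36 = (m - 6)².
Expand and rearrange: m² - 17m + 72 = 0.
Solving gives m = 9 or m = 8.
Check each candidate in the original equation:
  m = 9: √(9) = 3, while m - 6 = 3 — valid.
  m = 8: √(4) = 2, while m - 6 = 2 — valid.

m = 8 or m = 9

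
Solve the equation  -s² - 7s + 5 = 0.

Discriminant: (-7)² − 4·(-1)·5 = 69.
Quadratic formula: s = (7 ± √69) / (-2).
So s = -√(69)/2 - 7/2 ≈ -7.6533 or s = -7/2 + √(69)/2 ≈ 0.6533.

s = -7.6533 or s = 0.6533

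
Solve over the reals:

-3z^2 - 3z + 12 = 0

z = -2.5616 or z = 1.5616

Discriminant: (-3)^2 - 4*(-3)*12 = 153.
Quadratic formula: z = (3 +/- sqrt(153)) / (-6).
So z = -sqrt(17)/2 - 1/2 ~= -2.5616 or z = -1/2 + sqrt(17)/2 ~= 1.5616.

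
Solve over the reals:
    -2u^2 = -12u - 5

u = -0.3912 or u = 6.3912

Rearrange to standard form: -2u^2 + 12u + 5 = 0.
Discriminant: (12)^2 - 4*(-2)*5 = 184.
Quadratic formula: u = (-12 +/- sqrt(184)) / (-4).
So u = 3 - sqrt(46)/2 ~= -0.3912 or u = 3 + sqrt(46)/2 ~= 6.3912.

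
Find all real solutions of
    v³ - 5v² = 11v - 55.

Rearrange: v³ - 5v² - 11v + 55 = 0.
Possible rational roots are divisors of 55. Testing v = 5 gives 0, so (v - 5) is a factor.
Divide: v³ - 5v² - 11v + 55 = (v - 5)(v² - 11).
Apply the quadratic formula to v² - 11 = 0: v = (0 ± √44)/2, i.e. v ≈ 3.3166 or v ≈ -3.3166.

v = -3.3166 or v = 3.3166 or v = 5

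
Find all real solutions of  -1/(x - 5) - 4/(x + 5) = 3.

x = -6.3736 or x = 4.7069

Multiply both sides by (x - 5)(x + 5):
-(x + 5) - 4(x - 5) = 3(x - 5)(x + 5).
Expand and collect terms: 3x^2 + 5x - 90 = 0.
By the quadratic formula, x = (-5 +/- sqrt(1105)) / 6, so x ~= 4.7069 or x ~= -6.3736.
Neither value makes a denominator zero (x != 5, x != -5), so both are valid.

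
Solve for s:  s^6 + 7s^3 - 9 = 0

Let u = s^3. The equation becomes u^2 + 7u - 9 = 0.
By the quadratic formula, u = -7/2 + sqrt(85)/2 or u = -sqrt(85)/2 - 7/2.
s^3 = -7/2 + sqrt(85)/2 gives s = (-7/2 + sqrt(85)/2)^(1/3) ~= 1.0353.
s^3 = -sqrt(85)/2 - 7/2 gives s = -(7/2 + sqrt(85)/2)^(1/3) ~= -2.0091.

s = -2.0091 or s = 1.0353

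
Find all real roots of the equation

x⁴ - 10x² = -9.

x = -3 or x = -1 or x = 1 or x = 3

Let u = x². The equation becomes u² - 10u + 9 = 0.
Factor: (u - 9)(u - 1) = 0, so u = 9 or u = 1.
x² = 9 gives x = ±3.
x² = 1 gives x = ±1.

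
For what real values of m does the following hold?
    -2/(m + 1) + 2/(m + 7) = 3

Multiply both sides by (m + 1)(m + 7):
-2(m + 7) + 2(m + 1) = 3(m + 1)(m + 7).
Expand and collect terms: 3m^2 + 24m + 33 = 0.
By the quadratic formula, m = (-24 +/- sqrt(180)) / 6, so m ~= -1.7639 or m ~= -6.2361.
Neither value makes a denominator zero (m != -1, m != -7), so both are valid.

m = -6.2361 or m = -1.7639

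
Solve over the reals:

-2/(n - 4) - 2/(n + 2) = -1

n = -0.6056 or n = 6.6056

Multiply both sides by (n - 4)(n + 2):
-2(n + 2) - 2(n - 4) = -(n - 4)(n + 2).
Expand and collect terms: -n² + 6n + 4 = 0.
By the quadratic formula, n = (-6 ± √52) / -2, so n ≈ -0.6056 or n ≈ 6.6056.
Neither value makes a denominator zero (n ≠ 4, n ≠ -2), so both are valid.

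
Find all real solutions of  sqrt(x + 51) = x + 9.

x = -2

Square both sides: x + 51 = (x + 9)^2.
Expand and rearrange: x^2 + 17x + 30 = 0.
Solving gives x = -2 or x = -15.
Check each candidate in the original equation:
  x = -2: sqrt(49) = 7, while x + 9 = 7 — valid.
  x = -15: sqrt(36) = 6, while x + 9 = -6 — extraneous.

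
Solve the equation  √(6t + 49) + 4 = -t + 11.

t = 0

Isolate the radical: √(6t + 49) = -t + 7.
Square both sides: 6t + 49 = (-t + 7)².
Expand and rearrange: t² - 20t = 0.
Solving gives t = 20 or t = 0.
Check each candidate in the original equation:
  t = 20: √(169) = 13, while -t + 7 = -13 — extraneous.
  t = 0: √(49) = 7, while -t + 7 = 7 — valid.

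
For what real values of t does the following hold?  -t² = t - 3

t = -2.3028 or t = 1.3028

Rearrange to standard form: -t² - t + 3 = 0.
Discriminant: (-1)² − 4·(-1)·3 = 13.
Quadratic formula: t = (1 ± √13) / (-2).
So t = -√(13)/2 - 1/2 ≈ -2.3028 or t = -1/2 + √(13)/2 ≈ 1.3028.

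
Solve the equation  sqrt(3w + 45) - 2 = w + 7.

w = -3

Isolate the radical: sqrt(3w + 45) = w + 9.
Square both sides: 3w + 45 = (w + 9)^2.
Expand and rearrange: w^2 + 15w + 36 = 0.
Solving gives w = -3 or w = -12.
Check each candidate in the original equation:
  w = -3: sqrt(36) = 6, while w + 9 = 6 — valid.
  w = -12: sqrt(9) = 3, while w + 9 = -3 — extraneous.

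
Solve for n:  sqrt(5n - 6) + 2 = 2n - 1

Isolate the radical: sqrt(5n - 6) = 2n - 3.
Square both sides: 5n - 6 = (2n - 3)^2.
Expand and rearrange: 4n^2 - 17n + 15 = 0.
Solving gives n = 3 or n = 1.25.
Check each candidate in the original equation:
  n = 3: sqrt(9) = 3, while 2n - 3 = 3 — valid.
  n = 1.25: sqrt(0.25) = 0.5, while 2n - 3 = -0.5 — extraneous.

n = 3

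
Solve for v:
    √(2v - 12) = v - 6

v = 6 or v = 8

Square both sides: 2v - 12 = (v - 6)².
Expand and rearrange: v² - 14v + 48 = 0.
Solving gives v = 8 or v = 6.
Check each candidate in the original equation:
  v = 8: √(4) = 2, while v - 6 = 2 — valid.
  v = 6: √(0) = 0, while v - 6 = 0 — valid.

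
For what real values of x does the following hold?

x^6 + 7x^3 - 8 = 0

Let u = x^3. The equation becomes u^2 + 7u - 8 = 0.
Factor: (u - 1)(u + 8) = 0, so u = 1 or u = -8.
x^3 = 1 gives x = 1.
x^3 = -8 gives x = -2.

x = -2 or x = 1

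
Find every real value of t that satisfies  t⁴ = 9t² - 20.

Let u = t². The equation becomes u² - 9u + 20 = 0.
Factor: (u - 4)(u - 5) = 0, so u = 4 or u = 5.
t² = 4 gives t = ±2.
t² = 5 gives t = ±√(5) ≈ ±2.2361.

t = -2.2361 or t = -2 or t = 2 or t = 2.2361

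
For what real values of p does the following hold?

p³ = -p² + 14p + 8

Rearrange: p³ + p² - 14p - 8 = 0.
Possible rational roots are divisors of -8. Testing p = -4 gives 0, so (p + 4) is a factor.
Divide: p³ + p² - 14p - 8 = (p + 4)(p² - 3p - 2).
Apply the quadratic formula to p² - 3p - 2 = 0: p = (3 ± √17)/2, i.e. p ≈ 3.5616 or p ≈ -0.5616.

p = -4 or p = -0.5616 or p = 3.5616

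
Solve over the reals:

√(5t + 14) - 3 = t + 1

Isolate the radical: √(5t + 14) = t + 4.
Square both sides: 5t + 14 = (t + 4)².
Expand and rearrange: t² + 3t + 2 = 0.
Solving gives t = -1 or t = -2.
Check each candidate in the original equation:
  t = -1: √(9) = 3, while t + 4 = 3 — valid.
  t = -2: √(4) = 2, while t + 4 = 2 — valid.

t = -2 or t = -1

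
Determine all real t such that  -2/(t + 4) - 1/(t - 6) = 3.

Multiply both sides by (t + 4)(t - 6):
-2(t - 6) - (t + 4) = 3(t + 4)(t - 6).
Expand and collect terms: 3t^2 - 3t - 80 = 0.
By the quadratic formula, t = (3 +/- sqrt(969)) / 6, so t ~= 5.6881 or t ~= -4.6881.
Neither value makes a denominator zero (t != -4, t != 6), so both are valid.

t = -4.6881 or t = 5.6881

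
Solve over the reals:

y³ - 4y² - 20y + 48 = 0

y = -4 or y = 2 or y = 6

Possible rational roots are divisors of 48. Testing y = -4 gives 0, so (y + 4) is a factor.
Divide: y³ - 4y² - 20y + 48 = (y + 4)(y² - 8y + 12).
Factor the quadratic: y = 6 or y = 2.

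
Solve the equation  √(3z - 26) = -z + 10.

Square both sides: 3z - 26 = (-z + 10)².
Expand and rearrange: z² - 23z + 126 = 0.
Solving gives z = 14 or z = 9.
Check each candidate in the original equation:
  z = 14: √(16) = 4, while -z + 10 = -4 — extraneous.
  z = 9: √(1) = 1, while -z + 10 = 1 — valid.

z = 9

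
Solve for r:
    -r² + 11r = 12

r = 1.228 or r = 9.772

Rearrange to standard form: -r² + 11r - 12 = 0.
Discriminant: (11)² − 4·(-1)·(-12) = 73.
Quadratic formula: r = (-11 ± √73) / (-2).
So r = 11/2 - √(73)/2 ≈ 1.228 or r = √(73)/2 + 11/2 ≈ 9.772.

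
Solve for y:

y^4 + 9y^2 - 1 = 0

Let u = y^2. The equation becomes u^2 + 9u - 1 = 0.
By the quadratic formula, u = -9/2 + sqrt(85)/2 or u = -sqrt(85)/2 - 9/2.
y^2 = -9/2 + sqrt(85)/2 gives y = +/-sqrt(-9/2 + sqrt(85)/2) ~= +/-0.3313.
y^2 = -sqrt(85)/2 - 9/2 < 0 has no real solution.

y = -0.3313 or y = 0.3313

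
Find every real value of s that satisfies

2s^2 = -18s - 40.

Bring every term to one side: 2s^2 + 18s + 40 = 0.
Factor: 2(s + 4)(s + 5) = 0.
So s = -4 or s = -5.

s = -5 or s = -4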